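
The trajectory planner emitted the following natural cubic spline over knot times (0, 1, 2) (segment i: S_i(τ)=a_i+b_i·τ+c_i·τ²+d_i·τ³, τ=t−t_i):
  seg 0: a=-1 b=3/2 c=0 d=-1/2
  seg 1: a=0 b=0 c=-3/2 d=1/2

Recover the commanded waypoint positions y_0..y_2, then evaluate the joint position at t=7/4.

y_0 = S_0(0) = a_0 = -1
y_1 = S_1(0) = a_1 = 0
y_2 = S_1(1) = -1
t_q=7/4 is in segment 1 (τ=3/4); S_1(τ)=-81/128

y_0=-1 y_1=0 y_2=-1
S(7/4) = -81/128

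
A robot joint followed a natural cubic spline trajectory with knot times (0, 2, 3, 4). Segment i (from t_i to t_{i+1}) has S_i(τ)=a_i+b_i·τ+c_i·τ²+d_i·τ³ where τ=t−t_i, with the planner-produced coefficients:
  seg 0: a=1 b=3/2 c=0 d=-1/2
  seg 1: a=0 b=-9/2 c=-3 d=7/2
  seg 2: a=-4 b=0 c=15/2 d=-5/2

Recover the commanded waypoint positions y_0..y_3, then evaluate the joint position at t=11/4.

y_0=1 y_1=0 y_2=-4 y_3=1
S(11/4) = -459/128

y_0 = S_0(0) = a_0 = 1
y_1 = S_1(0) = a_1 = 0
y_2 = S_2(0) = a_2 = -4
y_3 = S_2(1) = 1
t_q=11/4 is in segment 1 (τ=3/4); S_1(τ)=-459/128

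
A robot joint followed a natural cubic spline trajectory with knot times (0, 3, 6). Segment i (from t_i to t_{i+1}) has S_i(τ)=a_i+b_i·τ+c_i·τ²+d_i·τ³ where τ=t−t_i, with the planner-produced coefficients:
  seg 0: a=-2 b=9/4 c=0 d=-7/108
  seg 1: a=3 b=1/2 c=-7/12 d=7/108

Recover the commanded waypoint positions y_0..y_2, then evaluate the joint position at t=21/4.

y_0 = S_0(0) = a_0 = -2
y_1 = S_1(0) = a_1 = 3
y_2 = S_1(3) = 1
t_q=21/4 is in segment 1 (τ=9/4); S_1(τ)=489/256

y_0=-2 y_1=3 y_2=1
S(21/4) = 489/256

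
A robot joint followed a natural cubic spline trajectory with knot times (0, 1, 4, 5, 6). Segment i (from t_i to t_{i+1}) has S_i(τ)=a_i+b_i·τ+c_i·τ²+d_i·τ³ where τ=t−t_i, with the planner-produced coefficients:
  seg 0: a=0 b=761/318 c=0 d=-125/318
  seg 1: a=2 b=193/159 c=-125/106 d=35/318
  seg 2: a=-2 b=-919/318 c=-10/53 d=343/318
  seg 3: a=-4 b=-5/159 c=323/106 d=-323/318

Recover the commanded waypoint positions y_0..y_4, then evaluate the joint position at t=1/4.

y_0=0 y_1=2 y_2=-2 y_3=-4 y_4=-2
S(1/4) = 4017/6784

y_0 = S_0(0) = a_0 = 0
y_1 = S_1(0) = a_1 = 2
y_2 = S_2(0) = a_2 = -2
y_3 = S_3(0) = a_3 = -4
y_4 = S_3(1) = -2
t_q=1/4 is in segment 0 (τ=1/4); S_0(τ)=4017/6784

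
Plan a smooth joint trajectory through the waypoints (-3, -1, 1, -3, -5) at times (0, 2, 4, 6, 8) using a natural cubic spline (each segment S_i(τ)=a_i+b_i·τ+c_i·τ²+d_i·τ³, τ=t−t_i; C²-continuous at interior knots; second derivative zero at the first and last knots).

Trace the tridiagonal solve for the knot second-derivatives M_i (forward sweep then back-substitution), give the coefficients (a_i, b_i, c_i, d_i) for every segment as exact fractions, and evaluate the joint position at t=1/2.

  seg 0: a=-3 b=43/56 c=0 d=13/224
  seg 1: a=-1 b=41/28 c=39/112 d=-65/224
  seg 2: a=1 b=-5/8 c=-39/28 d=79/224
  seg 3: a=-3 b=-55/28 c=81/112 d=-27/224
S(1/2) = -4675/1792

Δ: Δ0=1, Δ1=1, Δ2=-2, Δ3=-1
row 1: diag=8, rhs=0; c'=1/4, d'=0
row 2: denom=8−2·1/4=15/2; d'=(-18−2·0)/(15/2)=-12/5
row 3: denom=8−2·4/15=112/15; d'=(6−2·-12/5)/(112/15)=81/56
back: M3=81/56
back: M2=-12/5−4/15·81/56=-39/14
back: M1=0−1/4·-39/14=39/56
M: M0=0, M1=39/56, M2=-39/14, M3=81/56, M4=0
seg 0: a=-3, c=M0/2=0, d=(M1−M0)/(6·2)=13/224, b=Δ0−h0·(2M0+M1)/6=43/56
seg 1: a=-1, c=M1/2=39/112, d=(M2−M1)/(6·2)=-65/224, b=Δ1−h1·(2M1+M2)/6=41/28
seg 2: a=1, c=M2/2=-39/28, d=(M3−M2)/(6·2)=79/224, b=Δ2−h2·(2M2+M3)/6=-5/8
seg 3: a=-3, c=M3/2=81/112, d=(M4−M3)/(6·2)=-27/224, b=Δ3−h3·(2M3+M4)/6=-55/28
t_q=1/2 → seg 0, τ=1/2; S=-3+43/56·τ+0·τ²+13/224·τ³=-4675/1792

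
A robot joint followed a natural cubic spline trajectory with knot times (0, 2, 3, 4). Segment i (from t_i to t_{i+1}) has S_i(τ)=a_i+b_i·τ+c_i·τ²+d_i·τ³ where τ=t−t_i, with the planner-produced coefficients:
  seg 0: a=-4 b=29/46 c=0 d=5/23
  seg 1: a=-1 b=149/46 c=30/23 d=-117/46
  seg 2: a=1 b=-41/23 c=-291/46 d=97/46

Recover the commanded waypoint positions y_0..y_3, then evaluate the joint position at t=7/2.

y_0 = S_0(0) = a_0 = -4
y_1 = S_1(0) = a_1 = -1
y_2 = S_2(0) = a_2 = 1
y_3 = S_2(1) = -5
t_q=7/2 is in segment 2 (τ=1/2); S_2(τ)=-445/368

y_0=-4 y_1=-1 y_2=1 y_3=-5
S(7/2) = -445/368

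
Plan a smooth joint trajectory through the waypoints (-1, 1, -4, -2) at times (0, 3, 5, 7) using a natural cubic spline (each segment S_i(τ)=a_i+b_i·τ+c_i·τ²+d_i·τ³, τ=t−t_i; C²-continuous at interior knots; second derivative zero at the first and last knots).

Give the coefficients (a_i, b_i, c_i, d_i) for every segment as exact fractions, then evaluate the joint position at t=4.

Δ: Δ0=2/3, Δ1=-5/2, Δ2=1
row 1: diag=10, rhs=-19; c'=1/5, d'=-19/10
row 2: denom=8−2·1/5=38/5; d'=(21−2·-19/10)/(38/5)=62/19
back: M2=62/19
back: M1=-19/10−1/5·62/19=-97/38
M: M0=0, M1=-97/38, M2=62/19, M3=0
seg 0: a=-1, c=M0/2=0, d=(M1−M0)/(6·3)=-97/684, b=Δ0−h0·(2M0+M1)/6=443/228
seg 1: a=1, c=M1/2=-97/76, d=(M2−M1)/(6·2)=221/456, b=Δ1−h1·(2M1+M2)/6=-215/114
seg 2: a=-4, c=M2/2=31/19, d=(M3−M2)/(6·2)=-31/114, b=Δ2−h2·(2M2+M3)/6=-67/57
t_q=4 → seg 1, τ=1; S=1+-215/114·τ+-97/76·τ²+221/456·τ³=-255/152

  seg 0: a=-1 b=443/228 c=0 d=-97/684
  seg 1: a=1 b=-215/114 c=-97/76 d=221/456
  seg 2: a=-4 b=-67/57 c=31/19 d=-31/114
S(4) = -255/152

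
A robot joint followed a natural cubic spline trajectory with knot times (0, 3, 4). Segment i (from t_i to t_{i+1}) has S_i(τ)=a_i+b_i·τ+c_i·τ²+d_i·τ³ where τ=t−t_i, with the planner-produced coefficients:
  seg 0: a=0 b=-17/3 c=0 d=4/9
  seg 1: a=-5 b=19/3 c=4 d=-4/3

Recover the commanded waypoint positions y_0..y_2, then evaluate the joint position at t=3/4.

y_0=0 y_1=-5 y_2=4
S(3/4) = -65/16

y_0 = S_0(0) = a_0 = 0
y_1 = S_1(0) = a_1 = -5
y_2 = S_1(1) = 4
t_q=3/4 is in segment 0 (τ=3/4); S_0(τ)=-65/16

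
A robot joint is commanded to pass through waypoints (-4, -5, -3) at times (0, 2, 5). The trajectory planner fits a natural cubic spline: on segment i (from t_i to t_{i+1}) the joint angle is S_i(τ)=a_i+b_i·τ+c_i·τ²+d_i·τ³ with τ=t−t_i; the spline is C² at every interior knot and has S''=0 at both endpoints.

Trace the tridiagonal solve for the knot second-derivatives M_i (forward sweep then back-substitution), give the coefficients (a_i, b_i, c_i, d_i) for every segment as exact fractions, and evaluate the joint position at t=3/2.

Δ: Δ0=-1/2, Δ1=2/3
row 1: diag=10, rhs=7; c'=3/10, d'=7/10
back: M1=7/10
M: M0=0, M1=7/10, M2=0
seg 0: a=-4, c=M0/2=0, d=(M1−M0)/(6·2)=7/120, b=Δ0−h0·(2M0+M1)/6=-11/15
seg 1: a=-5, c=M1/2=7/20, d=(M2−M1)/(6·3)=-7/180, b=Δ1−h1·(2M1+M2)/6=-1/30
t_q=3/2 → seg 0, τ=3/2; S=-4+-11/15·τ+0·τ²+7/120·τ³=-1569/320

  seg 0: a=-4 b=-11/15 c=0 d=7/120
  seg 1: a=-5 b=-1/30 c=7/20 d=-7/180
S(3/2) = -1569/320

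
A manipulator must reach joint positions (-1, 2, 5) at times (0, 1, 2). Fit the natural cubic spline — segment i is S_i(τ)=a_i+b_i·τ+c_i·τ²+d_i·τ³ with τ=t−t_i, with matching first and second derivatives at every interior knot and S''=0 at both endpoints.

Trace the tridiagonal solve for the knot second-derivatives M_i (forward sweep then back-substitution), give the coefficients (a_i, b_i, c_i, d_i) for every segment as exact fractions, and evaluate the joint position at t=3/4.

  seg 0: a=-1 b=3 c=0 d=0
  seg 1: a=2 b=3 c=0 d=0
S(3/4) = 5/4

Δ: Δ0=3, Δ1=3
row 1: diag=4, rhs=0; c'=1/4, d'=0
back: M1=0
M: M0=0, M1=0, M2=0
seg 0: a=-1, c=M0/2=0, d=(M1−M0)/(6·1)=0, b=Δ0−h0·(2M0+M1)/6=3
seg 1: a=2, c=M1/2=0, d=(M2−M1)/(6·1)=0, b=Δ1−h1·(2M1+M2)/6=3
t_q=3/4 → seg 0, τ=3/4; S=-1+3·τ+0·τ²+0·τ³=5/4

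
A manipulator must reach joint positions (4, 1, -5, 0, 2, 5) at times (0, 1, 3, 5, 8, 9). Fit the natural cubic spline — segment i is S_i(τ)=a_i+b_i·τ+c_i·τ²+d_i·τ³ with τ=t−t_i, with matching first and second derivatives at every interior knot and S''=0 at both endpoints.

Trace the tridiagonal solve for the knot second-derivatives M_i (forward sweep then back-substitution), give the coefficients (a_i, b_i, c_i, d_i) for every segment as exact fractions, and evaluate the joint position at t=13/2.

  seg 0: a=4 b=-23785/8796 c=0 d=-2603/8796
  seg 1: a=1 b=-15797/4398 c=-2603/2932 d=2603/4398
  seg 2: a=-5 b=-179/4398 c=7809/2932 d=-12253/17592
  seg 3: a=0 b=4958/2199 c=-1111/733 d=241/733
  seg 4: a=2 b=4481/2199 c=1058/733 d=-1058/2199
S(13/2) = 6341/5864

Δ: Δ0=-3, Δ1=-3, Δ2=5/2, Δ3=2/3, Δ4=3
row 1: diag=6, rhs=0; c'=1/3, d'=0
row 2: denom=8−2·1/3=22/3; d'=(33−2·0)/(22/3)=9/2
row 3: denom=10−2·3/11=104/11; d'=(-11−2·9/2)/(104/11)=-55/26
row 4: denom=8−3·33/104=733/104; d'=(14−3·-55/26)/(733/104)=2116/733
back: M4=2116/733
back: M3=-55/26−33/104·2116/733=-2222/733
back: M2=9/2−3/11·-2222/733=7809/1466
back: M1=0−1/3·7809/1466=-2603/1466
M: M0=0, M1=-2603/1466, M2=7809/1466, M3=-2222/733, M4=2116/733, M5=0
seg 0: a=4, c=M0/2=0, d=(M1−M0)/(6·1)=-2603/8796, b=Δ0−h0·(2M0+M1)/6=-23785/8796
seg 1: a=1, c=M1/2=-2603/2932, d=(M2−M1)/(6·2)=2603/4398, b=Δ1−h1·(2M1+M2)/6=-15797/4398
seg 2: a=-5, c=M2/2=7809/2932, d=(M3−M2)/(6·2)=-12253/17592, b=Δ2−h2·(2M2+M3)/6=-179/4398
seg 3: a=0, c=M3/2=-1111/733, d=(M4−M3)/(6·3)=241/733, b=Δ3−h3·(2M3+M4)/6=4958/2199
seg 4: a=2, c=M4/2=1058/733, d=(M5−M4)/(6·1)=-1058/2199, b=Δ4−h4·(2M4+M5)/6=4481/2199
t_q=13/2 → seg 3, τ=3/2; S=0+4958/2199·τ+-1111/733·τ²+241/733·τ³=6341/5864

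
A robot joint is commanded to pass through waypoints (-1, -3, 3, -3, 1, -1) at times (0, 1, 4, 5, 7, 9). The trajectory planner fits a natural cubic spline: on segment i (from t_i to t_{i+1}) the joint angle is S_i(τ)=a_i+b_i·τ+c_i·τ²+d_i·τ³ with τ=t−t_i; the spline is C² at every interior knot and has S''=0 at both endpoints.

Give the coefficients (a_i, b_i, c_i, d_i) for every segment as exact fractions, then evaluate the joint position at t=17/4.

Δ: Δ0=-2, Δ1=2, Δ2=-6, Δ3=2, Δ4=-1
row 1: diag=8, rhs=24; c'=3/8, d'=3
row 2: denom=8−3·3/8=55/8; d'=(-48−3·3)/(55/8)=-456/55
row 3: denom=6−1·8/55=322/55; d'=(48−1·-456/55)/(322/55)=1548/161
row 4: denom=8−2·55/161=1178/161; d'=(-18−2·1548/161)/(1178/161)=-2997/589
back: M4=-2997/589
back: M3=1548/161−55/161·-2997/589=6687/589
back: M2=-456/55−8/55·6687/589=-5856/589
back: M1=3−3/8·-5856/589=3963/589
M: M0=0, M1=3963/589, M2=-5856/589, M3=6687/589, M4=-2997/589, M5=0
seg 0: a=-1, c=M0/2=0, d=(M1−M0)/(6·1)=1321/1178, b=Δ0−h0·(2M0+M1)/6=-3677/1178
seg 1: a=-3, c=M1/2=3963/1178, d=(M2−M1)/(6·3)=-1091/1178, b=Δ1−h1·(2M1+M2)/6=143/589
seg 2: a=3, c=M2/2=-2928/589, d=(M3−M2)/(6·1)=4181/1178, b=Δ2−h2·(2M2+M3)/6=-5393/1178
seg 3: a=-3, c=M3/2=6687/1178, d=(M4−M3)/(6·2)=-807/589, b=Δ3−h3·(2M3+M4)/6=-2281/589
seg 4: a=1, c=M4/2=-2997/1178, d=(M5−M4)/(6·2)=999/2356, b=Δ4−h4·(2M4+M5)/6=1409/589
t_q=17/4 → seg 2, τ=1/4; S=3+-5393/1178·τ+-2928/589·τ²+4181/1178·τ³=120645/75392

  seg 0: a=-1 b=-3677/1178 c=0 d=1321/1178
  seg 1: a=-3 b=143/589 c=3963/1178 d=-1091/1178
  seg 2: a=3 b=-5393/1178 c=-2928/589 d=4181/1178
  seg 3: a=-3 b=-2281/589 c=6687/1178 d=-807/589
  seg 4: a=1 b=1409/589 c=-2997/1178 d=999/2356
S(17/4) = 120645/75392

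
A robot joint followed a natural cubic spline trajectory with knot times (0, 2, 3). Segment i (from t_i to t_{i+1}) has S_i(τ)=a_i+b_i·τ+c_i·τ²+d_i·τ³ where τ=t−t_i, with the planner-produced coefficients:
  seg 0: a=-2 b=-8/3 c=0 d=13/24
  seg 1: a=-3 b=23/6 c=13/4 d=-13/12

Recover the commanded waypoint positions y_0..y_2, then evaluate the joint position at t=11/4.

y_0=-2 y_1=-3 y_2=3
S(11/4) = 319/256

y_0 = S_0(0) = a_0 = -2
y_1 = S_1(0) = a_1 = -3
y_2 = S_1(1) = 3
t_q=11/4 is in segment 1 (τ=3/4); S_1(τ)=319/256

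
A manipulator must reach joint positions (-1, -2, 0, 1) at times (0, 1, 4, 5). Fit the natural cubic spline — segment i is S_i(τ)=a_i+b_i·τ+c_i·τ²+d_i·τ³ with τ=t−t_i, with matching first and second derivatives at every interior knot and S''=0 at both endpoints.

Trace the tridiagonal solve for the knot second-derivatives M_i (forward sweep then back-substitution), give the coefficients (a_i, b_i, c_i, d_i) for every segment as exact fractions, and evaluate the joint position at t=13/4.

  seg 0: a=-1 b=-202/165 c=0 d=37/165
  seg 1: a=-2 b=-91/165 c=37/55 d=-4/45
  seg 2: a=0 b=179/165 c=-7/55 d=7/165
S(13/4) = -373/440

Δ: Δ0=-1, Δ1=2/3, Δ2=1
row 1: diag=8, rhs=10; c'=3/8, d'=5/4
row 2: denom=8−3·3/8=55/8; d'=(2−3·5/4)/(55/8)=-14/55
back: M2=-14/55
back: M1=5/4−3/8·-14/55=74/55
M: M0=0, M1=74/55, M2=-14/55, M3=0
seg 0: a=-1, c=M0/2=0, d=(M1−M0)/(6·1)=37/165, b=Δ0−h0·(2M0+M1)/6=-202/165
seg 1: a=-2, c=M1/2=37/55, d=(M2−M1)/(6·3)=-4/45, b=Δ1−h1·(2M1+M2)/6=-91/165
seg 2: a=0, c=M2/2=-7/55, d=(M3−M2)/(6·1)=7/165, b=Δ2−h2·(2M2+M3)/6=179/165
t_q=13/4 → seg 1, τ=9/4; S=-2+-91/165·τ+37/55·τ²+-4/45·τ³=-373/440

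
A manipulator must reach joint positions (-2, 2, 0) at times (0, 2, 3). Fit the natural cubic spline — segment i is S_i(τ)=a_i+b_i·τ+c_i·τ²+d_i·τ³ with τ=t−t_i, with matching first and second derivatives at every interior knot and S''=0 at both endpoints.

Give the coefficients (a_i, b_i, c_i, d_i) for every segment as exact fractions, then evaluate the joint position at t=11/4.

  seg 0: a=-2 b=10/3 c=0 d=-1/3
  seg 1: a=2 b=-2/3 c=-2 d=2/3
S(11/4) = 21/32

Δ: Δ0=2, Δ1=-2
row 1: diag=6, rhs=-24; c'=1/6, d'=-4
back: M1=-4
M: M0=0, M1=-4, M2=0
seg 0: a=-2, c=M0/2=0, d=(M1−M0)/(6·2)=-1/3, b=Δ0−h0·(2M0+M1)/6=10/3
seg 1: a=2, c=M1/2=-2, d=(M2−M1)/(6·1)=2/3, b=Δ1−h1·(2M1+M2)/6=-2/3
t_q=11/4 → seg 1, τ=3/4; S=2+-2/3·τ+-2·τ²+2/3·τ³=21/32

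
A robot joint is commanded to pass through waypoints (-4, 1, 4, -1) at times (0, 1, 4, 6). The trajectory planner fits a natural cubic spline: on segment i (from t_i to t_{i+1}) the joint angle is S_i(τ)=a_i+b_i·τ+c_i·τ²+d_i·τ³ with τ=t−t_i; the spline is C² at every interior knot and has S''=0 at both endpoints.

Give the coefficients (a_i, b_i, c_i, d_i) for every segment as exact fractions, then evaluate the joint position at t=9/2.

  seg 0: a=-4 b=769/142 c=0 d=-59/142
  seg 1: a=1 b=296/71 c=-177/142 d=9/142
  seg 2: a=4 b=-227/142 c=-48/71 d=8/71
S(9/2) = 865/284

Δ: Δ0=5, Δ1=1, Δ2=-5/2
row 1: diag=8, rhs=-24; c'=3/8, d'=-3
row 2: denom=10−3·3/8=71/8; d'=(-21−3·-3)/(71/8)=-96/71
back: M2=-96/71
back: M1=-3−3/8·-96/71=-177/71
M: M0=0, M1=-177/71, M2=-96/71, M3=0
seg 0: a=-4, c=M0/2=0, d=(M1−M0)/(6·1)=-59/142, b=Δ0−h0·(2M0+M1)/6=769/142
seg 1: a=1, c=M1/2=-177/142, d=(M2−M1)/(6·3)=9/142, b=Δ1−h1·(2M1+M2)/6=296/71
seg 2: a=4, c=M2/2=-48/71, d=(M3−M2)/(6·2)=8/71, b=Δ2−h2·(2M2+M3)/6=-227/142
t_q=9/2 → seg 2, τ=1/2; S=4+-227/142·τ+-48/71·τ²+8/71·τ³=865/284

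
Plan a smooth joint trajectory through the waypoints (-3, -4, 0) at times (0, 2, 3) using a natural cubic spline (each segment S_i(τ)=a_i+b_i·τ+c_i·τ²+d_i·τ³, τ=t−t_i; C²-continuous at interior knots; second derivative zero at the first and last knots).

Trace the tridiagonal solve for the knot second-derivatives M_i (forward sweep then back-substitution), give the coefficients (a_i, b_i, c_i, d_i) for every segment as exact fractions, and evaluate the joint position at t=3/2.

Δ: Δ0=-1/2, Δ1=4
row 1: diag=6, rhs=27; c'=1/6, d'=9/2
back: M1=9/2
M: M0=0, M1=9/2, M2=0
seg 0: a=-3, c=M0/2=0, d=(M1−M0)/(6·2)=3/8, b=Δ0−h0·(2M0+M1)/6=-2
seg 1: a=-4, c=M1/2=9/4, d=(M2−M1)/(6·1)=-3/4, b=Δ1−h1·(2M1+M2)/6=5/2
t_q=3/2 → seg 0, τ=3/2; S=-3+-2·τ+0·τ²+3/8·τ³=-303/64

  seg 0: a=-3 b=-2 c=0 d=3/8
  seg 1: a=-4 b=5/2 c=9/4 d=-3/4
S(3/2) = -303/64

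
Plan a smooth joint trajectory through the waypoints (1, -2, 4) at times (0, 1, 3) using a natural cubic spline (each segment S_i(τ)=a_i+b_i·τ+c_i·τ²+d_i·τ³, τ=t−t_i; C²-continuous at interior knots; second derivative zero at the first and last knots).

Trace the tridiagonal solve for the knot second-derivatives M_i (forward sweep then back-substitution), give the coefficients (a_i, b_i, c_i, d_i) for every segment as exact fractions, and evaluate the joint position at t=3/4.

Δ: Δ0=-3, Δ1=3
row 1: diag=6, rhs=36; c'=1/3, d'=6
back: M1=6
M: M0=0, M1=6, M2=0
seg 0: a=1, c=M0/2=0, d=(M1−M0)/(6·1)=1, b=Δ0−h0·(2M0+M1)/6=-4
seg 1: a=-2, c=M1/2=3, d=(M2−M1)/(6·2)=-1/2, b=Δ1−h1·(2M1+M2)/6=-1
t_q=3/4 → seg 0, τ=3/4; S=1+-4·τ+0·τ²+1·τ³=-101/64

  seg 0: a=1 b=-4 c=0 d=1
  seg 1: a=-2 b=-1 c=3 d=-1/2
S(3/4) = -101/64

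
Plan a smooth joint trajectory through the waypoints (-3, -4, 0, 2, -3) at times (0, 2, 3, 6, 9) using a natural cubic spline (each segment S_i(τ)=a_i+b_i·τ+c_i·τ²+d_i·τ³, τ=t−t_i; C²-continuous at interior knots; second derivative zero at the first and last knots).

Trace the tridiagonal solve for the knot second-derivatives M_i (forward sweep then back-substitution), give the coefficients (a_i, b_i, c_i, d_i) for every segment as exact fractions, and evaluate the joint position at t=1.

  seg 0: a=-3 b=-184/85 c=0 d=283/680
  seg 1: a=-4 b=481/170 c=849/340 d=-451/340
  seg 2: a=0 b=1307/340 c=-126/85 d=259/1836
  seg 3: a=2 b=-211/170 c=-217/1020 d=217/9180
S(1) = -3229/680

Δ: Δ0=-1/2, Δ1=4, Δ2=2/3, Δ3=-5/3
row 1: diag=6, rhs=27; c'=1/6, d'=9/2
row 2: denom=8−1·1/6=47/6; d'=(-20−1·9/2)/(47/6)=-147/47
row 3: denom=12−3·18/47=510/47; d'=(-14−3·-147/47)/(510/47)=-217/510
back: M3=-217/510
back: M2=-147/47−18/47·-217/510=-252/85
back: M1=9/2−1/6·-252/85=849/170
M: M0=0, M1=849/170, M2=-252/85, M3=-217/510, M4=0
seg 0: a=-3, c=M0/2=0, d=(M1−M0)/(6·2)=283/680, b=Δ0−h0·(2M0+M1)/6=-184/85
seg 1: a=-4, c=M1/2=849/340, d=(M2−M1)/(6·1)=-451/340, b=Δ1−h1·(2M1+M2)/6=481/170
seg 2: a=0, c=M2/2=-126/85, d=(M3−M2)/(6·3)=259/1836, b=Δ2−h2·(2M2+M3)/6=1307/340
seg 3: a=2, c=M3/2=-217/1020, d=(M4−M3)/(6·3)=217/9180, b=Δ3−h3·(2M3+M4)/6=-211/170
t_q=1 → seg 0, τ=1; S=-3+-184/85·τ+0·τ²+283/680·τ³=-3229/680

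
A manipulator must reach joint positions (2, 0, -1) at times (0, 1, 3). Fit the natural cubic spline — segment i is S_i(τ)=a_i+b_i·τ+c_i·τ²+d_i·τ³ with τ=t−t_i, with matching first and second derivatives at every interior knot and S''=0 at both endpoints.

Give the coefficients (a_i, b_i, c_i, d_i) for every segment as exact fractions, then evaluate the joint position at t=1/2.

  seg 0: a=2 b=-9/4 c=0 d=1/4
  seg 1: a=0 b=-3/2 c=3/4 d=-1/8
S(1/2) = 29/32

Δ: Δ0=-2, Δ1=-1/2
row 1: diag=6, rhs=9; c'=1/3, d'=3/2
back: M1=3/2
M: M0=0, M1=3/2, M2=0
seg 0: a=2, c=M0/2=0, d=(M1−M0)/(6·1)=1/4, b=Δ0−h0·(2M0+M1)/6=-9/4
seg 1: a=0, c=M1/2=3/4, d=(M2−M1)/(6·2)=-1/8, b=Δ1−h1·(2M1+M2)/6=-3/2
t_q=1/2 → seg 0, τ=1/2; S=2+-9/4·τ+0·τ²+1/4·τ³=29/32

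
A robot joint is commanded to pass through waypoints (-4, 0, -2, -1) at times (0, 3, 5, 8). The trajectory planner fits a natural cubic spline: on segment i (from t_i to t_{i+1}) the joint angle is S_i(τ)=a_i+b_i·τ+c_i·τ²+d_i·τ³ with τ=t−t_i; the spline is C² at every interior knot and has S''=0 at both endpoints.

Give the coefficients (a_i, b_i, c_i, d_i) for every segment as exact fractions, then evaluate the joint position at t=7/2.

Δ: Δ0=4/3, Δ1=-1, Δ2=1/3
row 1: diag=10, rhs=-14; c'=1/5, d'=-7/5
row 2: denom=10−2·1/5=48/5; d'=(8−2·-7/5)/(48/5)=9/8
back: M2=9/8
back: M1=-7/5−1/5·9/8=-13/8
M: M0=0, M1=-13/8, M2=9/8, M3=0
seg 0: a=-4, c=M0/2=0, d=(M1−M0)/(6·3)=-13/144, b=Δ0−h0·(2M0+M1)/6=103/48
seg 1: a=0, c=M1/2=-13/16, d=(M2−M1)/(6·2)=11/48, b=Δ1−h1·(2M1+M2)/6=-7/24
seg 2: a=-2, c=M2/2=9/16, d=(M3−M2)/(6·3)=-1/16, b=Δ2−h2·(2M2+M3)/6=-19/24
t_q=7/2 → seg 1, τ=1/2; S=0+-7/24·τ+-13/16·τ²+11/48·τ³=-41/128

  seg 0: a=-4 b=103/48 c=0 d=-13/144
  seg 1: a=0 b=-7/24 c=-13/16 d=11/48
  seg 2: a=-2 b=-19/24 c=9/16 d=-1/16
S(7/2) = -41/128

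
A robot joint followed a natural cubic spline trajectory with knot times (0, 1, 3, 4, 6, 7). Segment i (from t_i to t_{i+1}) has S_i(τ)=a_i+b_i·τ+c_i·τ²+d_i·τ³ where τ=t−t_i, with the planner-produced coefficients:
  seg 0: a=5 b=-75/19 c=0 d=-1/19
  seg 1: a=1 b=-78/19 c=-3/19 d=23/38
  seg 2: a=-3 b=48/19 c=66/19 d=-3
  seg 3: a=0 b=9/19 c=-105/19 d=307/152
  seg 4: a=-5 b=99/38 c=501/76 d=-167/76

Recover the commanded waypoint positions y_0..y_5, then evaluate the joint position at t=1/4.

y_0=5 y_1=1 y_2=-3 y_3=0 y_4=-5 y_5=2
S(1/4) = 4879/1216

y_0 = S_0(0) = a_0 = 5
y_1 = S_1(0) = a_1 = 1
y_2 = S_2(0) = a_2 = -3
y_3 = S_3(0) = a_3 = 0
y_4 = S_4(0) = a_4 = -5
y_5 = S_4(1) = 2
t_q=1/4 is in segment 0 (τ=1/4); S_0(τ)=4879/1216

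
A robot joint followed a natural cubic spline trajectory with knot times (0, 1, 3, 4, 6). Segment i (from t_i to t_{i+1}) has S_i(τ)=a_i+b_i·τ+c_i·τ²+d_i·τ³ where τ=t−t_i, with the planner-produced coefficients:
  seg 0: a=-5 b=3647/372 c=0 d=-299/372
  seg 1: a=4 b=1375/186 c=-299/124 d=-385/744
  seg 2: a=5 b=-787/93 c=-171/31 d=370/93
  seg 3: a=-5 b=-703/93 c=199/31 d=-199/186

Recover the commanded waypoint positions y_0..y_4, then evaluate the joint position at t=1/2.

y_0=-5 y_1=4 y_2=5 y_3=-5 y_4=-3
S(1/2) = -197/992

y_0 = S_0(0) = a_0 = -5
y_1 = S_1(0) = a_1 = 4
y_2 = S_2(0) = a_2 = 5
y_3 = S_3(0) = a_3 = -5
y_4 = S_3(2) = -3
t_q=1/2 is in segment 0 (τ=1/2); S_0(τ)=-197/992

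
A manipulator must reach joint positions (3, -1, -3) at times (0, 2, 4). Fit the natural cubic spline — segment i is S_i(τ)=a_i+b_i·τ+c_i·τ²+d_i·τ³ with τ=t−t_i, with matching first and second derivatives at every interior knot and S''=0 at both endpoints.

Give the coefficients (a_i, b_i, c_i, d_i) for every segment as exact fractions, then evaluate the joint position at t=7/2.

Δ: Δ0=-2, Δ1=-1
row 1: diag=8, rhs=6; c'=1/4, d'=3/4
back: M1=3/4
M: M0=0, M1=3/4, M2=0
seg 0: a=3, c=M0/2=0, d=(M1−M0)/(6·2)=1/16, b=Δ0−h0·(2M0+M1)/6=-9/4
seg 1: a=-1, c=M1/2=3/8, d=(M2−M1)/(6·2)=-1/16, b=Δ1−h1·(2M1+M2)/6=-3/2
t_q=7/2 → seg 1, τ=3/2; S=-1+-3/2·τ+3/8·τ²+-1/16·τ³=-335/128

  seg 0: a=3 b=-9/4 c=0 d=1/16
  seg 1: a=-1 b=-3/2 c=3/8 d=-1/16
S(7/2) = -335/128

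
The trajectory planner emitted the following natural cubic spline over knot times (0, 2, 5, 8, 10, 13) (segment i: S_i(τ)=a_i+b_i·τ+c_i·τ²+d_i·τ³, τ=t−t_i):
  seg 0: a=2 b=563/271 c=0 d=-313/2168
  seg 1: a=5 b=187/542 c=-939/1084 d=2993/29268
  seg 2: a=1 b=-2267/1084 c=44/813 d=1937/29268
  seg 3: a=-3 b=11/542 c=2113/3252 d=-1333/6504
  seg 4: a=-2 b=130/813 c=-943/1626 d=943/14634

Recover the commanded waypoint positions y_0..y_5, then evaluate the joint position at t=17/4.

y_0=2 y_1=5 y_2=1 y_3=-3 y_4=-2 y_5=-5
S(17/4) = 177311/69376

y_0 = S_0(0) = a_0 = 2
y_1 = S_1(0) = a_1 = 5
y_2 = S_2(0) = a_2 = 1
y_3 = S_3(0) = a_3 = -3
y_4 = S_4(0) = a_4 = -2
y_5 = S_4(3) = -5
t_q=17/4 is in segment 1 (τ=9/4); S_1(τ)=177311/69376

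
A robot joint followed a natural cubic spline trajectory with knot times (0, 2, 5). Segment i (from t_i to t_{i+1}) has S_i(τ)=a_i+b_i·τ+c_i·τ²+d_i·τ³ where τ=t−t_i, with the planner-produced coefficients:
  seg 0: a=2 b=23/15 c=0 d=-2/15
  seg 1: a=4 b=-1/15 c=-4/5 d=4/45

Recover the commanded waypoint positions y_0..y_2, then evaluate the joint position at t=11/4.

y_0 = S_0(0) = a_0 = 2
y_1 = S_1(0) = a_1 = 4
y_2 = S_1(3) = -1
t_q=11/4 is in segment 1 (τ=3/4); S_1(τ)=283/80

y_0=2 y_1=4 y_2=-1
S(11/4) = 283/80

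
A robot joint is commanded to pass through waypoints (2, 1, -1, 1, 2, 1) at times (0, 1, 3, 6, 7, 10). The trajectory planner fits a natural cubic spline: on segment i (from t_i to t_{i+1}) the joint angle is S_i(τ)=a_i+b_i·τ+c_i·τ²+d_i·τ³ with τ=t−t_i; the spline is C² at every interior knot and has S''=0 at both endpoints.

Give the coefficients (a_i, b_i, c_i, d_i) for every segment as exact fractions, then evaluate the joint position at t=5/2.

Δ: Δ0=-1, Δ1=-1, Δ2=2/3, Δ3=1, Δ4=-1/3
row 1: diag=6, rhs=0; c'=1/3, d'=0
row 2: denom=10−2·1/3=28/3; d'=(10−2·0)/(28/3)=15/14
row 3: denom=8−3·9/28=197/28; d'=(2−3·15/14)/(197/28)=-34/197
row 4: denom=8−1·28/197=1548/197; d'=(-8−1·-34/197)/(1548/197)=-257/258
back: M4=-257/258
back: M3=-34/197−28/197·-257/258=-4/129
back: M2=15/14−9/28·-4/129=93/86
back: M1=0−1/3·93/86=-31/86
M: M0=0, M1=-31/86, M2=93/86, M3=-4/129, M4=-257/258, M5=0
seg 0: a=2, c=M0/2=0, d=(M1−M0)/(6·1)=-31/516, b=Δ0−h0·(2M0+M1)/6=-485/516
seg 1: a=1, c=M1/2=-31/172, d=(M2−M1)/(6·2)=31/258, b=Δ1−h1·(2M1+M2)/6=-289/258
seg 2: a=-1, c=M2/2=93/172, d=(M3−M2)/(6·3)=-287/4644, b=Δ2−h2·(2M2+M3)/6=-103/258
seg 3: a=1, c=M3/2=-2/129, d=(M4−M3)/(6·1)=-83/516, b=Δ3−h3·(2M3+M4)/6=607/516
seg 4: a=2, c=M4/2=-257/516, d=(M5−M4)/(6·3)=257/4644, b=Δ4−h4·(2M4+M5)/6=57/86
t_q=5/2 → seg 1, τ=3/2; S=1+-289/258·τ+-31/172·τ²+31/258·τ³=-117/172

  seg 0: a=2 b=-485/516 c=0 d=-31/516
  seg 1: a=1 b=-289/258 c=-31/172 d=31/258
  seg 2: a=-1 b=-103/258 c=93/172 d=-287/4644
  seg 3: a=1 b=607/516 c=-2/129 d=-83/516
  seg 4: a=2 b=57/86 c=-257/516 d=257/4644
S(5/2) = -117/172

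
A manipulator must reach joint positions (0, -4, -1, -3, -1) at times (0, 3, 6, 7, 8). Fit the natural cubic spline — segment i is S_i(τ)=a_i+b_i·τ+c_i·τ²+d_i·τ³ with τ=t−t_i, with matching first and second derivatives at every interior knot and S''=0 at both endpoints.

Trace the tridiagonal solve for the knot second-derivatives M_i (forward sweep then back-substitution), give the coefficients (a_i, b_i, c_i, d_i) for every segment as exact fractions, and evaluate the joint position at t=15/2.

Δ: Δ0=-4/3, Δ1=1, Δ2=-2, Δ3=2
row 1: diag=12, rhs=14; c'=1/4, d'=7/6
row 2: denom=8−3·1/4=29/4; d'=(-18−3·7/6)/(29/4)=-86/29
row 3: denom=4−1·4/29=112/29; d'=(24−1·-86/29)/(112/29)=391/56
back: M3=391/56
back: M2=-86/29−4/29·391/56=-55/14
back: M1=7/6−1/4·-55/14=361/168
M: M0=0, M1=361/168, M2=-55/14, M3=391/56, M4=0
seg 0: a=0, c=M0/2=0, d=(M1−M0)/(6·3)=361/3024, b=Δ0−h0·(2M0+M1)/6=-809/336
seg 1: a=-4, c=M1/2=361/336, d=(M2−M1)/(6·3)=-1021/3024, b=Δ1−h1·(2M1+M2)/6=137/168
seg 2: a=-1, c=M2/2=-55/28, d=(M3−M2)/(6·1)=611/336, b=Δ2−h2·(2M2+M3)/6=-89/48
seg 3: a=-3, c=M3/2=391/112, d=(M4−M3)/(6·1)=-391/336, b=Δ3−h3·(2M3+M4)/6=-55/168
t_q=15/2 → seg 3, τ=1/2; S=-3+-55/168·τ+391/112·τ²+-391/336·τ³=-2183/896

  seg 0: a=0 b=-809/336 c=0 d=361/3024
  seg 1: a=-4 b=137/168 c=361/336 d=-1021/3024
  seg 2: a=-1 b=-89/48 c=-55/28 d=611/336
  seg 3: a=-3 b=-55/168 c=391/112 d=-391/336
S(15/2) = -2183/896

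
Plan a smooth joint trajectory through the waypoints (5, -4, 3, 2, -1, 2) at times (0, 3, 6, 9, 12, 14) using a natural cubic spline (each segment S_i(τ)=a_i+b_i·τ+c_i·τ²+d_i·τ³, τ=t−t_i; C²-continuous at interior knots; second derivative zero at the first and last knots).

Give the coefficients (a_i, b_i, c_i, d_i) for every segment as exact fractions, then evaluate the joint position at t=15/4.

  seg 0: a=5 b=-4731/1030 c=0 d=547/3090
  seg 1: a=-4 b=96/515 c=1641/1030 d=-1627/5562
  seg 2: a=3 b=1903/1030 c=-1606/1545 d=2897/27810
  seg 3: a=2 b=-812/515 c=-21/206 d=101/1030
  seg 4: a=-1 b=473/1030 c=402/515 d=-67/515
S(15/4) = -203523/65920

Δ: Δ0=-3, Δ1=7/3, Δ2=-1/3, Δ3=-1, Δ4=3/2
row 1: diag=12, rhs=32; c'=1/4, d'=8/3
row 2: denom=12−3·1/4=45/4; d'=(-16−3·8/3)/(45/4)=-32/15
row 3: denom=12−3·4/15=56/5; d'=(-4−3·-32/15)/(56/5)=3/14
row 4: denom=10−3·15/56=515/56; d'=(15−3·3/14)/(515/56)=804/515
back: M4=804/515
back: M3=3/14−15/56·804/515=-21/103
back: M2=-32/15−4/15·-21/103=-3212/1545
back: M1=8/3−1/4·-3212/1545=1641/515
M: M0=0, M1=1641/515, M2=-3212/1545, M3=-21/103, M4=804/515, M5=0
seg 0: a=5, c=M0/2=0, d=(M1−M0)/(6·3)=547/3090, b=Δ0−h0·(2M0+M1)/6=-4731/1030
seg 1: a=-4, c=M1/2=1641/1030, d=(M2−M1)/(6·3)=-1627/5562, b=Δ1−h1·(2M1+M2)/6=96/515
seg 2: a=3, c=M2/2=-1606/1545, d=(M3−M2)/(6·3)=2897/27810, b=Δ2−h2·(2M2+M3)/6=1903/1030
seg 3: a=2, c=M3/2=-21/206, d=(M4−M3)/(6·3)=101/1030, b=Δ3−h3·(2M3+M4)/6=-812/515
seg 4: a=-1, c=M4/2=402/515, d=(M5−M4)/(6·2)=-67/515, b=Δ4−h4·(2M4+M5)/6=473/1030
t_q=15/4 → seg 1, τ=3/4; S=-4+96/515·τ+1641/1030·τ²+-1627/5562·τ³=-203523/65920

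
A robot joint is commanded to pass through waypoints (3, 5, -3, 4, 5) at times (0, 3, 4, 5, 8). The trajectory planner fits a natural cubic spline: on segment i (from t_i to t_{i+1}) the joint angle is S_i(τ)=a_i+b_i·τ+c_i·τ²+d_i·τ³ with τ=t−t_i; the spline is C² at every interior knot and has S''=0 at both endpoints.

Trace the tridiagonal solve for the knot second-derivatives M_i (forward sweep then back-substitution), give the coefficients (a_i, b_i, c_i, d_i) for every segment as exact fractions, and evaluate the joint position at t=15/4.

Δ: Δ0=2/3, Δ1=-8, Δ2=7, Δ3=1/3
row 1: diag=8, rhs=-52; c'=1/8, d'=-13/2
row 2: denom=4−1·1/8=31/8; d'=(90−1·-13/2)/(31/8)=772/31
row 3: denom=8−1·8/31=240/31; d'=(-40−1·772/31)/(240/31)=-503/60
back: M3=-503/60
back: M2=772/31−8/31·-503/60=406/15
back: M1=-13/2−1/8·406/15=-593/60
M: M0=0, M1=-593/60, M2=406/15, M3=-503/60, M4=0
seg 0: a=3, c=M0/2=0, d=(M1−M0)/(6·3)=-593/1080, b=Δ0−h0·(2M0+M1)/6=673/120
seg 1: a=5, c=M1/2=-593/120, d=(M2−M1)/(6·1)=739/120, b=Δ1−h1·(2M1+M2)/6=-553/60
seg 2: a=-3, c=M2/2=203/15, d=(M3−M2)/(6·1)=-709/120, b=Δ2−h2·(2M2+M3)/6=-5/8
seg 3: a=4, c=M3/2=-503/120, d=(M4−M3)/(6·3)=503/1080, b=Δ3−h3·(2M3+M4)/6=523/60
t_q=15/4 → seg 1, τ=3/4; S=5+-553/60·τ+-593/120·τ²+739/120·τ³=-5361/2560

  seg 0: a=3 b=673/120 c=0 d=-593/1080
  seg 1: a=5 b=-553/60 c=-593/120 d=739/120
  seg 2: a=-3 b=-5/8 c=203/15 d=-709/120
  seg 3: a=4 b=523/60 c=-503/120 d=503/1080
S(15/4) = -5361/2560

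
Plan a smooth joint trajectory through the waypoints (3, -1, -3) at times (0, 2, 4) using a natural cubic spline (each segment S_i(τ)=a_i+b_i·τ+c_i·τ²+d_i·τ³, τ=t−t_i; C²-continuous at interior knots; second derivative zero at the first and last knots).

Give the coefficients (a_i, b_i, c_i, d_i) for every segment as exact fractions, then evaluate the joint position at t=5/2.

Δ: Δ0=-2, Δ1=-1
row 1: diag=8, rhs=6; c'=1/4, d'=3/4
back: M1=3/4
M: M0=0, M1=3/4, M2=0
seg 0: a=3, c=M0/2=0, d=(M1−M0)/(6·2)=1/16, b=Δ0−h0·(2M0+M1)/6=-9/4
seg 1: a=-1, c=M1/2=3/8, d=(M2−M1)/(6·2)=-1/16, b=Δ1−h1·(2M1+M2)/6=-3/2
t_q=5/2 → seg 1, τ=1/2; S=-1+-3/2·τ+3/8·τ²+-1/16·τ³=-213/128

  seg 0: a=3 b=-9/4 c=0 d=1/16
  seg 1: a=-1 b=-3/2 c=3/8 d=-1/16
S(5/2) = -213/128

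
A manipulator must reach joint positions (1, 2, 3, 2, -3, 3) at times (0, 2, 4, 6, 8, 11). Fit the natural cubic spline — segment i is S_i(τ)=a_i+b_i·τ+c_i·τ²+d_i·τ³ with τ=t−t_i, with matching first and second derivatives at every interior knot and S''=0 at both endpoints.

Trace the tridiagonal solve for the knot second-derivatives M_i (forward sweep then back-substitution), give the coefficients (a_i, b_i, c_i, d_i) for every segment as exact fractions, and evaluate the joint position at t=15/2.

Δ: Δ0=1/2, Δ1=1/2, Δ2=-1/2, Δ3=-5/2, Δ4=2
row 1: diag=8, rhs=0; c'=1/4, d'=0
row 2: denom=8−2·1/4=15/2; d'=(-6−2·0)/(15/2)=-4/5
row 3: denom=8−2·4/15=112/15; d'=(-12−2·-4/5)/(112/15)=-39/28
row 4: denom=10−2·15/56=265/28; d'=(27−2·-39/28)/(265/28)=834/265
back: M4=834/265
back: M3=-39/28−15/56·834/265=-237/106
back: M2=-4/5−4/15·-237/106=-54/265
back: M1=0−1/4·-54/265=27/530
M: M0=0, M1=27/530, M2=-54/265, M3=-237/106, M4=834/265, M5=0
seg 0: a=1, c=M0/2=0, d=(M1−M0)/(6·2)=9/2120, b=Δ0−h0·(2M0+M1)/6=128/265
seg 1: a=2, c=M1/2=27/1060, d=(M2−M1)/(6·2)=-9/424, b=Δ1−h1·(2M1+M2)/6=283/530
seg 2: a=3, c=M2/2=-27/265, d=(M3−M2)/(6·2)=-359/2120, b=Δ2−h2·(2M2+M3)/6=101/265
seg 3: a=2, c=M3/2=-237/212, d=(M4−M3)/(6·2)=951/2120, b=Δ3−h3·(2M3+M4)/6=-1091/530
seg 4: a=-3, c=M4/2=417/265, d=(M5−M4)/(6·3)=-139/795, b=Δ4−h4·(2M4+M5)/6=-304/265
t_q=15/2 → seg 3, τ=3/2; S=2+-1091/530·τ+-237/212·τ²+951/2120·τ³=-35431/16960

  seg 0: a=1 b=128/265 c=0 d=9/2120
  seg 1: a=2 b=283/530 c=27/1060 d=-9/424
  seg 2: a=3 b=101/265 c=-27/265 d=-359/2120
  seg 3: a=2 b=-1091/530 c=-237/212 d=951/2120
  seg 4: a=-3 b=-304/265 c=417/265 d=-139/795
S(15/2) = -35431/16960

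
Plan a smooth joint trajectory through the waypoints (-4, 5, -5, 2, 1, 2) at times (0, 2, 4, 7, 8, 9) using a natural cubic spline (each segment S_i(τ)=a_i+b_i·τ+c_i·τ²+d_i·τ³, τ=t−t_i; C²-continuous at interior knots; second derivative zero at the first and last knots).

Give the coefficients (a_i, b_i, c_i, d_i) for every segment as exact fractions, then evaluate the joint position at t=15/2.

Δ: Δ0=9/2, Δ1=-5, Δ2=7/3, Δ3=-1, Δ4=1
row 1: diag=8, rhs=-57; c'=1/4, d'=-57/8
row 2: denom=10−2·1/4=19/2; d'=(44−2·-57/8)/(19/2)=233/38
row 3: denom=8−3·6/19=134/19; d'=(-20−3·233/38)/(134/19)=-1459/268
row 4: denom=4−1·19/134=517/134; d'=(12−1·-1459/268)/(517/134)=425/94
back: M4=425/94
back: M3=-1459/268−19/134·425/94=-286/47
back: M2=233/38−6/19·-286/47=757/94
back: M1=-57/8−1/4·757/94=-859/94
M: M0=0, M1=-859/94, M2=757/94, M3=-286/47, M4=425/94, M5=0
seg 0: a=-4, c=M0/2=0, d=(M1−M0)/(6·2)=-859/1128, b=Δ0−h0·(2M0+M1)/6=1064/141
seg 1: a=5, c=M1/2=-859/188, d=(M2−M1)/(6·2)=202/141, b=Δ1−h1·(2M1+M2)/6=-449/282
seg 2: a=-5, c=M2/2=757/188, d=(M3−M2)/(6·3)=-443/564, b=Δ2−h2·(2M2+M3)/6=-755/282
seg 3: a=2, c=M3/2=-143/47, d=(M4−M3)/(6·1)=997/564, b=Δ3−h3·(2M3+M4)/6=155/564
seg 4: a=1, c=M4/2=425/188, d=(M5−M4)/(6·1)=-425/564, b=Δ4−h4·(2M4+M5)/6=-143/282
t_q=15/2 → seg 3, τ=1/2; S=2+155/564·τ+-143/47·τ²+997/564·τ³=2403/1504

  seg 0: a=-4 b=1064/141 c=0 d=-859/1128
  seg 1: a=5 b=-449/282 c=-859/188 d=202/141
  seg 2: a=-5 b=-755/282 c=757/188 d=-443/564
  seg 3: a=2 b=155/564 c=-143/47 d=997/564
  seg 4: a=1 b=-143/282 c=425/188 d=-425/564
S(15/2) = 2403/1504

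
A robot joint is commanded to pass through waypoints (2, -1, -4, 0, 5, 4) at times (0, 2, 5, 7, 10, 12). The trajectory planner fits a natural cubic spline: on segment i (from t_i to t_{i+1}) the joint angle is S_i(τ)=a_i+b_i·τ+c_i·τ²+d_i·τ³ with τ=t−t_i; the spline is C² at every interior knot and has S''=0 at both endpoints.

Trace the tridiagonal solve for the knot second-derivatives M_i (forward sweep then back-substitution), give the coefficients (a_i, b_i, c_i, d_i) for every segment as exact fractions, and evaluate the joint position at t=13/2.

Δ: Δ0=-3/2, Δ1=-1, Δ2=2, Δ3=5/3, Δ4=-1/2
row 1: diag=10, rhs=3; c'=3/10, d'=3/10
row 2: denom=10−3·3/10=91/10; d'=(18−3·3/10)/(91/10)=171/91
row 3: denom=10−2·20/91=870/91; d'=(-2−2·171/91)/(870/91)=-262/435
row 4: denom=10−3·91/290=2627/290; d'=(-13−3·-262/435)/(2627/290)=-3246/2627
back: M4=-3246/2627
back: M3=-262/435−91/290·-3246/2627=-1691/7881
back: M2=171/91−20/91·-1691/7881=15181/7881
back: M1=3/10−3/10·15181/7881=-730/2627
M: M0=0, M1=-730/2627, M2=15181/7881, M3=-1691/7881, M4=-3246/2627, M5=0
seg 0: a=2, c=M0/2=0, d=(M1−M0)/(6·2)=-365/15762, b=Δ0−h0·(2M0+M1)/6=-22183/15762
seg 1: a=-1, c=M1/2=-365/2627, d=(M2−M1)/(6·3)=17371/141858, b=Δ1−h1·(2M1+M2)/6=-26563/15762
seg 2: a=-4, c=M2/2=15181/15762, d=(M3−M2)/(6·2)=-38/213, b=Δ2−h2·(2M2+M3)/6=6205/7881
seg 3: a=0, c=M3/2=-1691/15762, d=(M4−M3)/(6·3)=-8047/141858, b=Δ3−h3·(2M3+M4)/6=6565/2627
seg 4: a=5, c=M4/2=-1623/2627, d=(M5−M4)/(6·2)=541/5254, b=Δ4−h4·(2M4+M5)/6=1701/5254
t_q=13/2 → seg 2, τ=3/2; S=-4+6205/7881·τ+15181/15762·τ²+-38/213·τ³=-26355/21016

  seg 0: a=2 b=-22183/15762 c=0 d=-365/15762
  seg 1: a=-1 b=-26563/15762 c=-365/2627 d=17371/141858
  seg 2: a=-4 b=6205/7881 c=15181/15762 d=-38/213
  seg 3: a=0 b=6565/2627 c=-1691/15762 d=-8047/141858
  seg 4: a=5 b=1701/5254 c=-1623/2627 d=541/5254
S(13/2) = -26355/21016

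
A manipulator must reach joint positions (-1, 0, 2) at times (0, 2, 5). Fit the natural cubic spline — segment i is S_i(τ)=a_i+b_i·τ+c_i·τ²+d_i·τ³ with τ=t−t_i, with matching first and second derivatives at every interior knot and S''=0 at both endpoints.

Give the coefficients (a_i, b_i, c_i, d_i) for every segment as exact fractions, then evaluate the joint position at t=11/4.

  seg 0: a=-1 b=7/15 c=0 d=1/120
  seg 1: a=0 b=17/30 c=1/20 d=-1/180
S(11/4) = 577/1280

Δ: Δ0=1/2, Δ1=2/3
row 1: diag=10, rhs=1; c'=3/10, d'=1/10
back: M1=1/10
M: M0=0, M1=1/10, M2=0
seg 0: a=-1, c=M0/2=0, d=(M1−M0)/(6·2)=1/120, b=Δ0−h0·(2M0+M1)/6=7/15
seg 1: a=0, c=M1/2=1/20, d=(M2−M1)/(6·3)=-1/180, b=Δ1−h1·(2M1+M2)/6=17/30
t_q=11/4 → seg 1, τ=3/4; S=0+17/30·τ+1/20·τ²+-1/180·τ³=577/1280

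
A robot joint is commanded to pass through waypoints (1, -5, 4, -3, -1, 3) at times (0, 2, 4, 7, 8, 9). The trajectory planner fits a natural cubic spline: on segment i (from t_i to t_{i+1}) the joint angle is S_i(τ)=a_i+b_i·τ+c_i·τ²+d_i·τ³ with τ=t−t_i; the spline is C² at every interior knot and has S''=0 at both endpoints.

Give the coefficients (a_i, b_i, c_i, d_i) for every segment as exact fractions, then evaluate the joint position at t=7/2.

  seg 0: a=1 b=-8509/1551 c=0 d=964/1551
  seg 1: a=-5 b=3059/1551 c=1928/517 d=-15295/12408
  seg 2: a=4 b=6505/3102 c=-7583/2068 d=4529/6204
  seg 3: a=-3 b=-1201/6204 c=1501/517 d=-4403/6204
  seg 4: a=-1 b=10807/3102 c=1601/2068 d=-1601/6204
S(7/2) = 72425/33088

Δ: Δ0=-3, Δ1=9/2, Δ2=-7/3, Δ3=2, Δ4=4
row 1: diag=8, rhs=45; c'=1/4, d'=45/8
row 2: denom=10−2·1/4=19/2; d'=(-41−2·45/8)/(19/2)=-11/2
row 3: denom=8−3·6/19=134/19; d'=(26−3·-11/2)/(134/19)=1615/268
row 4: denom=4−1·19/134=517/134; d'=(12−1·1615/268)/(517/134)=1601/1034
back: M4=1601/1034
back: M3=1615/268−19/134·1601/1034=3002/517
back: M2=-11/2−6/19·3002/517=-7583/1034
back: M1=45/8−1/4·-7583/1034=3856/517
M: M0=0, M1=3856/517, M2=-7583/1034, M3=3002/517, M4=1601/1034, M5=0
seg 0: a=1, c=M0/2=0, d=(M1−M0)/(6·2)=964/1551, b=Δ0−h0·(2M0+M1)/6=-8509/1551
seg 1: a=-5, c=M1/2=1928/517, d=(M2−M1)/(6·2)=-15295/12408, b=Δ1−h1·(2M1+M2)/6=3059/1551
seg 2: a=4, c=M2/2=-7583/2068, d=(M3−M2)/(6·3)=4529/6204, b=Δ2−h2·(2M2+M3)/6=6505/3102
seg 3: a=-3, c=M3/2=1501/517, d=(M4−M3)/(6·1)=-4403/6204, b=Δ3−h3·(2M3+M4)/6=-1201/6204
seg 4: a=-1, c=M4/2=1601/2068, d=(M5−M4)/(6·1)=-1601/6204, b=Δ4−h4·(2M4+M5)/6=10807/3102
t_q=7/2 → seg 1, τ=3/2; S=-5+3059/1551·τ+1928/517·τ²+-15295/12408·τ³=72425/33088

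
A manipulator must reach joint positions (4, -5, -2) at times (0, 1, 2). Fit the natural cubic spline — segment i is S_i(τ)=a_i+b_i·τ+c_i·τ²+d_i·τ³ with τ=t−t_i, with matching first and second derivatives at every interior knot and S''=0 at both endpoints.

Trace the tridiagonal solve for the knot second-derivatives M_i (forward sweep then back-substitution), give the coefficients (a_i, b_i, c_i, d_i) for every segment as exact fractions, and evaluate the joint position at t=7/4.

Δ: Δ0=-9, Δ1=3
row 1: diag=4, rhs=72; c'=1/4, d'=18
back: M1=18
M: M0=0, M1=18, M2=0
seg 0: a=4, c=M0/2=0, d=(M1−M0)/(6·1)=3, b=Δ0−h0·(2M0+M1)/6=-12
seg 1: a=-5, c=M1/2=9, d=(M2−M1)/(6·1)=-3, b=Δ1−h1·(2M1+M2)/6=-3
t_q=7/4 → seg 1, τ=3/4; S=-5+-3·τ+9·τ²+-3·τ³=-221/64

  seg 0: a=4 b=-12 c=0 d=3
  seg 1: a=-5 b=-3 c=9 d=-3
S(7/4) = -221/64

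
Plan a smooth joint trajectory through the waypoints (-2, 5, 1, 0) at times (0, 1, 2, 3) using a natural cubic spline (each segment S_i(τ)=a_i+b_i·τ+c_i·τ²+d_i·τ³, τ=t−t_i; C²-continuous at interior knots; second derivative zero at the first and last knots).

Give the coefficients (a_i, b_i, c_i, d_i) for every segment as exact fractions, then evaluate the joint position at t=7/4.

  seg 0: a=-2 b=152/15 c=0 d=-47/15
  seg 1: a=5 b=11/15 c=-47/5 d=14/3
  seg 2: a=1 b=-61/15 c=23/5 d=-23/15
S(7/4) = 357/160

Δ: Δ0=7, Δ1=-4, Δ2=-1
row 1: diag=4, rhs=-66; c'=1/4, d'=-33/2
row 2: denom=4−1·1/4=15/4; d'=(18−1·-33/2)/(15/4)=46/5
back: M2=46/5
back: M1=-33/2−1/4·46/5=-94/5
M: M0=0, M1=-94/5, M2=46/5, M3=0
seg 0: a=-2, c=M0/2=0, d=(M1−M0)/(6·1)=-47/15, b=Δ0−h0·(2M0+M1)/6=152/15
seg 1: a=5, c=M1/2=-47/5, d=(M2−M1)/(6·1)=14/3, b=Δ1−h1·(2M1+M2)/6=11/15
seg 2: a=1, c=M2/2=23/5, d=(M3−M2)/(6·1)=-23/15, b=Δ2−h2·(2M2+M3)/6=-61/15
t_q=7/4 → seg 1, τ=3/4; S=5+11/15·τ+-47/5·τ²+14/3·τ³=357/160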